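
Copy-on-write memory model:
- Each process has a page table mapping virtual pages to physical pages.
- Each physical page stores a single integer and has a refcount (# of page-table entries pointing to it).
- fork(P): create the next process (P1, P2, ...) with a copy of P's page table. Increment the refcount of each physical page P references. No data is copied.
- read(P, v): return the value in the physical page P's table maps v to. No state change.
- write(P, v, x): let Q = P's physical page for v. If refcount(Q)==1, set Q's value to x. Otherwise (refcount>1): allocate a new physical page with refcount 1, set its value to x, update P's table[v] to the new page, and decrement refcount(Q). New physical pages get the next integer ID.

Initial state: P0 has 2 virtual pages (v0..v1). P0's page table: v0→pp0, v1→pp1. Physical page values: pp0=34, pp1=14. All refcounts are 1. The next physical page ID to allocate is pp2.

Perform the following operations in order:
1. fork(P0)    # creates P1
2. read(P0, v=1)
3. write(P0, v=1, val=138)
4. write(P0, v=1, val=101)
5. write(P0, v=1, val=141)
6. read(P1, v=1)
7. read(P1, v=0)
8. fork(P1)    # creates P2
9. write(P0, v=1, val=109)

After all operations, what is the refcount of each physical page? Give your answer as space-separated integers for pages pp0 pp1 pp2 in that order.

Op 1: fork(P0) -> P1. 2 ppages; refcounts: pp0:2 pp1:2
Op 2: read(P0, v1) -> 14. No state change.
Op 3: write(P0, v1, 138). refcount(pp1)=2>1 -> COPY to pp2. 3 ppages; refcounts: pp0:2 pp1:1 pp2:1
Op 4: write(P0, v1, 101). refcount(pp2)=1 -> write in place. 3 ppages; refcounts: pp0:2 pp1:1 pp2:1
Op 5: write(P0, v1, 141). refcount(pp2)=1 -> write in place. 3 ppages; refcounts: pp0:2 pp1:1 pp2:1
Op 6: read(P1, v1) -> 14. No state change.
Op 7: read(P1, v0) -> 34. No state change.
Op 8: fork(P1) -> P2. 3 ppages; refcounts: pp0:3 pp1:2 pp2:1
Op 9: write(P0, v1, 109). refcount(pp2)=1 -> write in place. 3 ppages; refcounts: pp0:3 pp1:2 pp2:1

Answer: 3 2 1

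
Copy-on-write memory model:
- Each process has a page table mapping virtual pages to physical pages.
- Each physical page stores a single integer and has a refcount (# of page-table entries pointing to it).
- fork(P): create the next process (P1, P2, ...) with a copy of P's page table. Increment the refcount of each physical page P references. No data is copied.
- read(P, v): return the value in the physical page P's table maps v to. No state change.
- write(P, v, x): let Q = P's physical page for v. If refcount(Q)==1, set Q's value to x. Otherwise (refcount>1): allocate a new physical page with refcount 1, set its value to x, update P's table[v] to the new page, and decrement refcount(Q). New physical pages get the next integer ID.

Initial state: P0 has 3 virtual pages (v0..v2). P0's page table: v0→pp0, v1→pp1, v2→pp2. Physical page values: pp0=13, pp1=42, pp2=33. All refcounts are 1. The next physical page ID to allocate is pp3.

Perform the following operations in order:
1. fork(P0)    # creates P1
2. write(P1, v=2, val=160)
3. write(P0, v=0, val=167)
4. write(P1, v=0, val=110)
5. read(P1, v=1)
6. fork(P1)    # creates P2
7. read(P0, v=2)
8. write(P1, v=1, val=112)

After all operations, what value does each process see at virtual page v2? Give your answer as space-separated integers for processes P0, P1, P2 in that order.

Answer: 33 160 160

Derivation:
Op 1: fork(P0) -> P1. 3 ppages; refcounts: pp0:2 pp1:2 pp2:2
Op 2: write(P1, v2, 160). refcount(pp2)=2>1 -> COPY to pp3. 4 ppages; refcounts: pp0:2 pp1:2 pp2:1 pp3:1
Op 3: write(P0, v0, 167). refcount(pp0)=2>1 -> COPY to pp4. 5 ppages; refcounts: pp0:1 pp1:2 pp2:1 pp3:1 pp4:1
Op 4: write(P1, v0, 110). refcount(pp0)=1 -> write in place. 5 ppages; refcounts: pp0:1 pp1:2 pp2:1 pp3:1 pp4:1
Op 5: read(P1, v1) -> 42. No state change.
Op 6: fork(P1) -> P2. 5 ppages; refcounts: pp0:2 pp1:3 pp2:1 pp3:2 pp4:1
Op 7: read(P0, v2) -> 33. No state change.
Op 8: write(P1, v1, 112). refcount(pp1)=3>1 -> COPY to pp5. 6 ppages; refcounts: pp0:2 pp1:2 pp2:1 pp3:2 pp4:1 pp5:1
P0: v2 -> pp2 = 33
P1: v2 -> pp3 = 160
P2: v2 -> pp3 = 160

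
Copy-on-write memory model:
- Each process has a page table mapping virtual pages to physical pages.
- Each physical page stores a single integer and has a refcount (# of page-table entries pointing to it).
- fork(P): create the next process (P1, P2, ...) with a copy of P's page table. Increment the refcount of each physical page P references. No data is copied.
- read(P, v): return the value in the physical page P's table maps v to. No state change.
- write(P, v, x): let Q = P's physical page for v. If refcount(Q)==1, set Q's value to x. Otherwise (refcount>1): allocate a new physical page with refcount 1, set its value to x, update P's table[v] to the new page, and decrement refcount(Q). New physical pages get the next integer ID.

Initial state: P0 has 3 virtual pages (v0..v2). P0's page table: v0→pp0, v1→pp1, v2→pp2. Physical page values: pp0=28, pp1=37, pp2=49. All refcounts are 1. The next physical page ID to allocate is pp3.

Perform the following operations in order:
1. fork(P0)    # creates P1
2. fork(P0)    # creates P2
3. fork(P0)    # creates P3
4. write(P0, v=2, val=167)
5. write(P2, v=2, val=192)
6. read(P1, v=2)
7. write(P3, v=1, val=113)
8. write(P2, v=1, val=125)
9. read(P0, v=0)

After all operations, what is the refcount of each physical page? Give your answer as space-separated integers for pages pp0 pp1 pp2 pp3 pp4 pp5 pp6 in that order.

Op 1: fork(P0) -> P1. 3 ppages; refcounts: pp0:2 pp1:2 pp2:2
Op 2: fork(P0) -> P2. 3 ppages; refcounts: pp0:3 pp1:3 pp2:3
Op 3: fork(P0) -> P3. 3 ppages; refcounts: pp0:4 pp1:4 pp2:4
Op 4: write(P0, v2, 167). refcount(pp2)=4>1 -> COPY to pp3. 4 ppages; refcounts: pp0:4 pp1:4 pp2:3 pp3:1
Op 5: write(P2, v2, 192). refcount(pp2)=3>1 -> COPY to pp4. 5 ppages; refcounts: pp0:4 pp1:4 pp2:2 pp3:1 pp4:1
Op 6: read(P1, v2) -> 49. No state change.
Op 7: write(P3, v1, 113). refcount(pp1)=4>1 -> COPY to pp5. 6 ppages; refcounts: pp0:4 pp1:3 pp2:2 pp3:1 pp4:1 pp5:1
Op 8: write(P2, v1, 125). refcount(pp1)=3>1 -> COPY to pp6. 7 ppages; refcounts: pp0:4 pp1:2 pp2:2 pp3:1 pp4:1 pp5:1 pp6:1
Op 9: read(P0, v0) -> 28. No state change.

Answer: 4 2 2 1 1 1 1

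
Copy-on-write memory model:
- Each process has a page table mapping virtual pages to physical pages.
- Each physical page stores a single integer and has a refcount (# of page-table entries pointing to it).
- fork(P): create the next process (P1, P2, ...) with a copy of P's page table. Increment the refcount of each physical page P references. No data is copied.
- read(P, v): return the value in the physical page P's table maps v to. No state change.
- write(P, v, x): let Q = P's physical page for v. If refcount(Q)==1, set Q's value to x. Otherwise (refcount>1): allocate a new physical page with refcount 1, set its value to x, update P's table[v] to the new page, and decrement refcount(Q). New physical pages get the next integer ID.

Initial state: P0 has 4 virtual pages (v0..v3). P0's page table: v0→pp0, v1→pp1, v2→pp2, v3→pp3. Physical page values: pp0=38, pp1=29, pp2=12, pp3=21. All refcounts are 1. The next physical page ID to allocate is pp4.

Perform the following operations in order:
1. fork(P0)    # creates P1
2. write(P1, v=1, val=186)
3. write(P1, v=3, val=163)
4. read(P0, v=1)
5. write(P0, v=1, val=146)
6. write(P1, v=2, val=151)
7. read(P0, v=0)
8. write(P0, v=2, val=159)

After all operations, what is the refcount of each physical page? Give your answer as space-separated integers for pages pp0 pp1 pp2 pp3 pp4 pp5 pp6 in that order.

Answer: 2 1 1 1 1 1 1

Derivation:
Op 1: fork(P0) -> P1. 4 ppages; refcounts: pp0:2 pp1:2 pp2:2 pp3:2
Op 2: write(P1, v1, 186). refcount(pp1)=2>1 -> COPY to pp4. 5 ppages; refcounts: pp0:2 pp1:1 pp2:2 pp3:2 pp4:1
Op 3: write(P1, v3, 163). refcount(pp3)=2>1 -> COPY to pp5. 6 ppages; refcounts: pp0:2 pp1:1 pp2:2 pp3:1 pp4:1 pp5:1
Op 4: read(P0, v1) -> 29. No state change.
Op 5: write(P0, v1, 146). refcount(pp1)=1 -> write in place. 6 ppages; refcounts: pp0:2 pp1:1 pp2:2 pp3:1 pp4:1 pp5:1
Op 6: write(P1, v2, 151). refcount(pp2)=2>1 -> COPY to pp6. 7 ppages; refcounts: pp0:2 pp1:1 pp2:1 pp3:1 pp4:1 pp5:1 pp6:1
Op 7: read(P0, v0) -> 38. No state change.
Op 8: write(P0, v2, 159). refcount(pp2)=1 -> write in place. 7 ppages; refcounts: pp0:2 pp1:1 pp2:1 pp3:1 pp4:1 pp5:1 pp6:1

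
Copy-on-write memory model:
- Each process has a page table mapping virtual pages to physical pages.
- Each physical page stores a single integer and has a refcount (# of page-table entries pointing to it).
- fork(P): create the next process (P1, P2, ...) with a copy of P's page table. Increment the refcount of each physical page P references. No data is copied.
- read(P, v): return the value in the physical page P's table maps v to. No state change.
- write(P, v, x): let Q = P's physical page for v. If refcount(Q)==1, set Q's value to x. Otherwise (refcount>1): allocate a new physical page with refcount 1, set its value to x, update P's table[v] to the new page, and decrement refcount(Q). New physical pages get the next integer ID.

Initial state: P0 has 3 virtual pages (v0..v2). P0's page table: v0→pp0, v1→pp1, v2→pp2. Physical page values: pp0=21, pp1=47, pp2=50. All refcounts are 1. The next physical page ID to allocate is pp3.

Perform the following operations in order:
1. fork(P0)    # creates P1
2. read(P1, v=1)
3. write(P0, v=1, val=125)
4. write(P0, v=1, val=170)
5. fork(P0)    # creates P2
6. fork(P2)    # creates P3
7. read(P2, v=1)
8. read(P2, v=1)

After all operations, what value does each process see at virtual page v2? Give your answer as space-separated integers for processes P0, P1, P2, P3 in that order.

Op 1: fork(P0) -> P1. 3 ppages; refcounts: pp0:2 pp1:2 pp2:2
Op 2: read(P1, v1) -> 47. No state change.
Op 3: write(P0, v1, 125). refcount(pp1)=2>1 -> COPY to pp3. 4 ppages; refcounts: pp0:2 pp1:1 pp2:2 pp3:1
Op 4: write(P0, v1, 170). refcount(pp3)=1 -> write in place. 4 ppages; refcounts: pp0:2 pp1:1 pp2:2 pp3:1
Op 5: fork(P0) -> P2. 4 ppages; refcounts: pp0:3 pp1:1 pp2:3 pp3:2
Op 6: fork(P2) -> P3. 4 ppages; refcounts: pp0:4 pp1:1 pp2:4 pp3:3
Op 7: read(P2, v1) -> 170. No state change.
Op 8: read(P2, v1) -> 170. No state change.
P0: v2 -> pp2 = 50
P1: v2 -> pp2 = 50
P2: v2 -> pp2 = 50
P3: v2 -> pp2 = 50

Answer: 50 50 50 50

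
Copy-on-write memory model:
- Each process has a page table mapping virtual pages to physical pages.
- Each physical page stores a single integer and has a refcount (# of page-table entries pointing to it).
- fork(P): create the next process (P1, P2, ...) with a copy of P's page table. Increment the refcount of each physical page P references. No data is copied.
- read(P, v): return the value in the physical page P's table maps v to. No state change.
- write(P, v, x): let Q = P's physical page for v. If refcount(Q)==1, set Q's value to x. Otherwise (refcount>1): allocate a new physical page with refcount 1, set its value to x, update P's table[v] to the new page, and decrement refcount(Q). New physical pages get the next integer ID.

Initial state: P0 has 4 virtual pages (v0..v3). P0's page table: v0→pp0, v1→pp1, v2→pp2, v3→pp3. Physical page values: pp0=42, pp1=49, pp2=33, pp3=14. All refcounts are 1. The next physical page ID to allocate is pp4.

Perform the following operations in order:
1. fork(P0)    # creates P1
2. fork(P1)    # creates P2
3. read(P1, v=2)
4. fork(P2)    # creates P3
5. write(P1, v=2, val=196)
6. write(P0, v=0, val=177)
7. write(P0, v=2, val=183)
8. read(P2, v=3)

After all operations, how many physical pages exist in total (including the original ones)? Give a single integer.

Op 1: fork(P0) -> P1. 4 ppages; refcounts: pp0:2 pp1:2 pp2:2 pp3:2
Op 2: fork(P1) -> P2. 4 ppages; refcounts: pp0:3 pp1:3 pp2:3 pp3:3
Op 3: read(P1, v2) -> 33. No state change.
Op 4: fork(P2) -> P3. 4 ppages; refcounts: pp0:4 pp1:4 pp2:4 pp3:4
Op 5: write(P1, v2, 196). refcount(pp2)=4>1 -> COPY to pp4. 5 ppages; refcounts: pp0:4 pp1:4 pp2:3 pp3:4 pp4:1
Op 6: write(P0, v0, 177). refcount(pp0)=4>1 -> COPY to pp5. 6 ppages; refcounts: pp0:3 pp1:4 pp2:3 pp3:4 pp4:1 pp5:1
Op 7: write(P0, v2, 183). refcount(pp2)=3>1 -> COPY to pp6. 7 ppages; refcounts: pp0:3 pp1:4 pp2:2 pp3:4 pp4:1 pp5:1 pp6:1
Op 8: read(P2, v3) -> 14. No state change.

Answer: 7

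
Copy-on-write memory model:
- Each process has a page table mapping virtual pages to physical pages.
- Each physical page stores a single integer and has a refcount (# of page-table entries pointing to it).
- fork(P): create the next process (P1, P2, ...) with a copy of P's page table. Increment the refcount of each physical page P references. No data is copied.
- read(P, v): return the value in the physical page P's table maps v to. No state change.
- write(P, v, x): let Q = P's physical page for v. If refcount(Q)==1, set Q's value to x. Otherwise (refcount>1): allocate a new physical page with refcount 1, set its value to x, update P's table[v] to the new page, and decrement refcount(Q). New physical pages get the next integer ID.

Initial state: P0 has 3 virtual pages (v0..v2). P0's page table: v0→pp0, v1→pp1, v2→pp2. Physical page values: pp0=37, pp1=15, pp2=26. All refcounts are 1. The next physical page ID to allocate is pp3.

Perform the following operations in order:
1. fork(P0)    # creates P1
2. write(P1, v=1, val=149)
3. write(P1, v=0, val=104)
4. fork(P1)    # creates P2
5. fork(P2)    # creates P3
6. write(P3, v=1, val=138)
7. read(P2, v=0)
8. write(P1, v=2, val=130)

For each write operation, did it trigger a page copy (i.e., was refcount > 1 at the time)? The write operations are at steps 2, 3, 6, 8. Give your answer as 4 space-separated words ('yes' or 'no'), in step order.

Op 1: fork(P0) -> P1. 3 ppages; refcounts: pp0:2 pp1:2 pp2:2
Op 2: write(P1, v1, 149). refcount(pp1)=2>1 -> COPY to pp3. 4 ppages; refcounts: pp0:2 pp1:1 pp2:2 pp3:1
Op 3: write(P1, v0, 104). refcount(pp0)=2>1 -> COPY to pp4. 5 ppages; refcounts: pp0:1 pp1:1 pp2:2 pp3:1 pp4:1
Op 4: fork(P1) -> P2. 5 ppages; refcounts: pp0:1 pp1:1 pp2:3 pp3:2 pp4:2
Op 5: fork(P2) -> P3. 5 ppages; refcounts: pp0:1 pp1:1 pp2:4 pp3:3 pp4:3
Op 6: write(P3, v1, 138). refcount(pp3)=3>1 -> COPY to pp5. 6 ppages; refcounts: pp0:1 pp1:1 pp2:4 pp3:2 pp4:3 pp5:1
Op 7: read(P2, v0) -> 104. No state change.
Op 8: write(P1, v2, 130). refcount(pp2)=4>1 -> COPY to pp6. 7 ppages; refcounts: pp0:1 pp1:1 pp2:3 pp3:2 pp4:3 pp5:1 pp6:1

yes yes yes yes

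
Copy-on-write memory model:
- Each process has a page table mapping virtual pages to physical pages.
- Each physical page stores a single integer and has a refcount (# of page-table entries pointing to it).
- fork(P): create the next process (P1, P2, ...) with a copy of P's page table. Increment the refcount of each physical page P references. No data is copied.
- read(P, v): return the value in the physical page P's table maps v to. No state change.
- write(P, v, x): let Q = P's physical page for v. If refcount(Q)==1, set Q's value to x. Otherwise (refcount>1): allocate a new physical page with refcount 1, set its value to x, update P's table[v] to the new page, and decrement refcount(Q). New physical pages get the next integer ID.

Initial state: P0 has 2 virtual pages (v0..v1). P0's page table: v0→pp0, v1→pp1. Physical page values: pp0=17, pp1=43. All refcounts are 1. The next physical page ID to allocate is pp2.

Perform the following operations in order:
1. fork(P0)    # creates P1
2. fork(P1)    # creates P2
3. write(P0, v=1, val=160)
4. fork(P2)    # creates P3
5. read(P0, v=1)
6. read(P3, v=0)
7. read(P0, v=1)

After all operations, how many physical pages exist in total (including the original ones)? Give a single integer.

Answer: 3

Derivation:
Op 1: fork(P0) -> P1. 2 ppages; refcounts: pp0:2 pp1:2
Op 2: fork(P1) -> P2. 2 ppages; refcounts: pp0:3 pp1:3
Op 3: write(P0, v1, 160). refcount(pp1)=3>1 -> COPY to pp2. 3 ppages; refcounts: pp0:3 pp1:2 pp2:1
Op 4: fork(P2) -> P3. 3 ppages; refcounts: pp0:4 pp1:3 pp2:1
Op 5: read(P0, v1) -> 160. No state change.
Op 6: read(P3, v0) -> 17. No state change.
Op 7: read(P0, v1) -> 160. No state change.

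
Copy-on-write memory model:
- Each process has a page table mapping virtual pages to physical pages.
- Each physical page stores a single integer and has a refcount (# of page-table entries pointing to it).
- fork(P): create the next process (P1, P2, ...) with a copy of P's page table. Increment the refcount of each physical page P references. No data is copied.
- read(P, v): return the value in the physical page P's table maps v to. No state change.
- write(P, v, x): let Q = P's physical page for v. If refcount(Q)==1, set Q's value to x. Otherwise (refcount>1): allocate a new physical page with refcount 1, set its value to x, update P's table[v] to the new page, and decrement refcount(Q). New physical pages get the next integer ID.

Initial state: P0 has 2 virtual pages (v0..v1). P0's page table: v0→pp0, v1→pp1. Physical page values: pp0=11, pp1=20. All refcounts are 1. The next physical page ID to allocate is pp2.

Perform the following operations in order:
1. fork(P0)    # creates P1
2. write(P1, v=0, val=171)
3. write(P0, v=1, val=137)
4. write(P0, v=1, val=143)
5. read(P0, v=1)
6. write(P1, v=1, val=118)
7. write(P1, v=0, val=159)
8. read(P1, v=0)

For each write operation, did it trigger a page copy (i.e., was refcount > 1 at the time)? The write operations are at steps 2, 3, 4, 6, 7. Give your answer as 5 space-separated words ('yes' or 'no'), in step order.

Op 1: fork(P0) -> P1. 2 ppages; refcounts: pp0:2 pp1:2
Op 2: write(P1, v0, 171). refcount(pp0)=2>1 -> COPY to pp2. 3 ppages; refcounts: pp0:1 pp1:2 pp2:1
Op 3: write(P0, v1, 137). refcount(pp1)=2>1 -> COPY to pp3. 4 ppages; refcounts: pp0:1 pp1:1 pp2:1 pp3:1
Op 4: write(P0, v1, 143). refcount(pp3)=1 -> write in place. 4 ppages; refcounts: pp0:1 pp1:1 pp2:1 pp3:1
Op 5: read(P0, v1) -> 143. No state change.
Op 6: write(P1, v1, 118). refcount(pp1)=1 -> write in place. 4 ppages; refcounts: pp0:1 pp1:1 pp2:1 pp3:1
Op 7: write(P1, v0, 159). refcount(pp2)=1 -> write in place. 4 ppages; refcounts: pp0:1 pp1:1 pp2:1 pp3:1
Op 8: read(P1, v0) -> 159. No state change.

yes yes no no no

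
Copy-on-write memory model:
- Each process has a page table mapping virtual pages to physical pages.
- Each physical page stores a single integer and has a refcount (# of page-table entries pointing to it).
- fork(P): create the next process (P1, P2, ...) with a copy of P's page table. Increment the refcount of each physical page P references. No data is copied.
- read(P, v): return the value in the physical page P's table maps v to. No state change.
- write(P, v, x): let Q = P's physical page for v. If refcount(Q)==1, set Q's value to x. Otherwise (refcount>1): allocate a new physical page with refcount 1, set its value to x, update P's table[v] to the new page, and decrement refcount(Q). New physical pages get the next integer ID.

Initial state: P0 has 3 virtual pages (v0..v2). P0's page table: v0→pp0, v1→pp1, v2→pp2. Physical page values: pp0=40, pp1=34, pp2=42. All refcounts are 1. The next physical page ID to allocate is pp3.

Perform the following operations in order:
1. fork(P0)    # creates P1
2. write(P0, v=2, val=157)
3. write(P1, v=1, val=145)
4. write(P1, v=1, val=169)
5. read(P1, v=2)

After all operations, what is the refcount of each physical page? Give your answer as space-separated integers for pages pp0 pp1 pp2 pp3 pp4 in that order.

Op 1: fork(P0) -> P1. 3 ppages; refcounts: pp0:2 pp1:2 pp2:2
Op 2: write(P0, v2, 157). refcount(pp2)=2>1 -> COPY to pp3. 4 ppages; refcounts: pp0:2 pp1:2 pp2:1 pp3:1
Op 3: write(P1, v1, 145). refcount(pp1)=2>1 -> COPY to pp4. 5 ppages; refcounts: pp0:2 pp1:1 pp2:1 pp3:1 pp4:1
Op 4: write(P1, v1, 169). refcount(pp4)=1 -> write in place. 5 ppages; refcounts: pp0:2 pp1:1 pp2:1 pp3:1 pp4:1
Op 5: read(P1, v2) -> 42. No state change.

Answer: 2 1 1 1 1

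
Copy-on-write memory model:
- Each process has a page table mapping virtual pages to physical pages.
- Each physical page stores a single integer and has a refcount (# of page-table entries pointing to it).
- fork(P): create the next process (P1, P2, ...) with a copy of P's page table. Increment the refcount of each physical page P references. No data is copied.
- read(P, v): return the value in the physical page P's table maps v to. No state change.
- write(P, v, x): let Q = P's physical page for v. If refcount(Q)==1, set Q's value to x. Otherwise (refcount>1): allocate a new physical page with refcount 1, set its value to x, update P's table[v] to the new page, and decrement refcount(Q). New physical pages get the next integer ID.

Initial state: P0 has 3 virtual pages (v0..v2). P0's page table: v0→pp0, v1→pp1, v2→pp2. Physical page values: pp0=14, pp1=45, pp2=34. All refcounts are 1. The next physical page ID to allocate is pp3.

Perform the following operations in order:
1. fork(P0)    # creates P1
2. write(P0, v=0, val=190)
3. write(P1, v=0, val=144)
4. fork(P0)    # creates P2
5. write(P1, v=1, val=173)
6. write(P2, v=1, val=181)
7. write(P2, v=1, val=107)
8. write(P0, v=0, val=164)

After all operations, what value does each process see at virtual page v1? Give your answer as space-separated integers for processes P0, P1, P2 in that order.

Op 1: fork(P0) -> P1. 3 ppages; refcounts: pp0:2 pp1:2 pp2:2
Op 2: write(P0, v0, 190). refcount(pp0)=2>1 -> COPY to pp3. 4 ppages; refcounts: pp0:1 pp1:2 pp2:2 pp3:1
Op 3: write(P1, v0, 144). refcount(pp0)=1 -> write in place. 4 ppages; refcounts: pp0:1 pp1:2 pp2:2 pp3:1
Op 4: fork(P0) -> P2. 4 ppages; refcounts: pp0:1 pp1:3 pp2:3 pp3:2
Op 5: write(P1, v1, 173). refcount(pp1)=3>1 -> COPY to pp4. 5 ppages; refcounts: pp0:1 pp1:2 pp2:3 pp3:2 pp4:1
Op 6: write(P2, v1, 181). refcount(pp1)=2>1 -> COPY to pp5. 6 ppages; refcounts: pp0:1 pp1:1 pp2:3 pp3:2 pp4:1 pp5:1
Op 7: write(P2, v1, 107). refcount(pp5)=1 -> write in place. 6 ppages; refcounts: pp0:1 pp1:1 pp2:3 pp3:2 pp4:1 pp5:1
Op 8: write(P0, v0, 164). refcount(pp3)=2>1 -> COPY to pp6. 7 ppages; refcounts: pp0:1 pp1:1 pp2:3 pp3:1 pp4:1 pp5:1 pp6:1
P0: v1 -> pp1 = 45
P1: v1 -> pp4 = 173
P2: v1 -> pp5 = 107

Answer: 45 173 107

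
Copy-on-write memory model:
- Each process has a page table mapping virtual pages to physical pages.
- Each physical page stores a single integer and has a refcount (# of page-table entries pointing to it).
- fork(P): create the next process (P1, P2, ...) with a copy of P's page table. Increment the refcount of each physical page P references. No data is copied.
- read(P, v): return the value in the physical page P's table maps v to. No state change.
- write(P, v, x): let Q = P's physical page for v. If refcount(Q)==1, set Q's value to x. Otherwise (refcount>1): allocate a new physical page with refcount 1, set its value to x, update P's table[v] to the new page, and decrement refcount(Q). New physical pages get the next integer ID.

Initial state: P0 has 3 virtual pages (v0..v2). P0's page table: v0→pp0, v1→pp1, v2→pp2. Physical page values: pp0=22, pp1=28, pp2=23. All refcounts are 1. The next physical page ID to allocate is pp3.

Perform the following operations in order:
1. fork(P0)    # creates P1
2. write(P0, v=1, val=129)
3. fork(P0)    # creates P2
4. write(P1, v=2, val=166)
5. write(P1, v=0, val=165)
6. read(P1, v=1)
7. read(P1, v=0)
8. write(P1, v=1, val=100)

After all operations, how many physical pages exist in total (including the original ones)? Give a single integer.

Op 1: fork(P0) -> P1. 3 ppages; refcounts: pp0:2 pp1:2 pp2:2
Op 2: write(P0, v1, 129). refcount(pp1)=2>1 -> COPY to pp3. 4 ppages; refcounts: pp0:2 pp1:1 pp2:2 pp3:1
Op 3: fork(P0) -> P2. 4 ppages; refcounts: pp0:3 pp1:1 pp2:3 pp3:2
Op 4: write(P1, v2, 166). refcount(pp2)=3>1 -> COPY to pp4. 5 ppages; refcounts: pp0:3 pp1:1 pp2:2 pp3:2 pp4:1
Op 5: write(P1, v0, 165). refcount(pp0)=3>1 -> COPY to pp5. 6 ppages; refcounts: pp0:2 pp1:1 pp2:2 pp3:2 pp4:1 pp5:1
Op 6: read(P1, v1) -> 28. No state change.
Op 7: read(P1, v0) -> 165. No state change.
Op 8: write(P1, v1, 100). refcount(pp1)=1 -> write in place. 6 ppages; refcounts: pp0:2 pp1:1 pp2:2 pp3:2 pp4:1 pp5:1

Answer: 6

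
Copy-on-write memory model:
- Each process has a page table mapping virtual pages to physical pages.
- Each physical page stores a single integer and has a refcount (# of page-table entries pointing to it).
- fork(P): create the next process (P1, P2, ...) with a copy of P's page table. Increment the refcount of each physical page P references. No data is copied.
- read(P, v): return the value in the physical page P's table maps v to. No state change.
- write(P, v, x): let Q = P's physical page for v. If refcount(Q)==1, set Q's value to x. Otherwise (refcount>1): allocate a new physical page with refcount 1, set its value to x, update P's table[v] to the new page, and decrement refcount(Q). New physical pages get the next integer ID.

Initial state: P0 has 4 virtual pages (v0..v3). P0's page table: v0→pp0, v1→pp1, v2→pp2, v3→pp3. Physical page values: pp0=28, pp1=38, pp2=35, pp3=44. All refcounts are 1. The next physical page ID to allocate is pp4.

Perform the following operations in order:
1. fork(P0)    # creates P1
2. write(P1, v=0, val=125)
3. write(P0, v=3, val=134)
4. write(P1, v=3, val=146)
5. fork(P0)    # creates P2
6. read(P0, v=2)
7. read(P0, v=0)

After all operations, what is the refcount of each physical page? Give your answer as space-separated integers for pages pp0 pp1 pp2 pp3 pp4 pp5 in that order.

Op 1: fork(P0) -> P1. 4 ppages; refcounts: pp0:2 pp1:2 pp2:2 pp3:2
Op 2: write(P1, v0, 125). refcount(pp0)=2>1 -> COPY to pp4. 5 ppages; refcounts: pp0:1 pp1:2 pp2:2 pp3:2 pp4:1
Op 3: write(P0, v3, 134). refcount(pp3)=2>1 -> COPY to pp5. 6 ppages; refcounts: pp0:1 pp1:2 pp2:2 pp3:1 pp4:1 pp5:1
Op 4: write(P1, v3, 146). refcount(pp3)=1 -> write in place. 6 ppages; refcounts: pp0:1 pp1:2 pp2:2 pp3:1 pp4:1 pp5:1
Op 5: fork(P0) -> P2. 6 ppages; refcounts: pp0:2 pp1:3 pp2:3 pp3:1 pp4:1 pp5:2
Op 6: read(P0, v2) -> 35. No state change.
Op 7: read(P0, v0) -> 28. No state change.

Answer: 2 3 3 1 1 2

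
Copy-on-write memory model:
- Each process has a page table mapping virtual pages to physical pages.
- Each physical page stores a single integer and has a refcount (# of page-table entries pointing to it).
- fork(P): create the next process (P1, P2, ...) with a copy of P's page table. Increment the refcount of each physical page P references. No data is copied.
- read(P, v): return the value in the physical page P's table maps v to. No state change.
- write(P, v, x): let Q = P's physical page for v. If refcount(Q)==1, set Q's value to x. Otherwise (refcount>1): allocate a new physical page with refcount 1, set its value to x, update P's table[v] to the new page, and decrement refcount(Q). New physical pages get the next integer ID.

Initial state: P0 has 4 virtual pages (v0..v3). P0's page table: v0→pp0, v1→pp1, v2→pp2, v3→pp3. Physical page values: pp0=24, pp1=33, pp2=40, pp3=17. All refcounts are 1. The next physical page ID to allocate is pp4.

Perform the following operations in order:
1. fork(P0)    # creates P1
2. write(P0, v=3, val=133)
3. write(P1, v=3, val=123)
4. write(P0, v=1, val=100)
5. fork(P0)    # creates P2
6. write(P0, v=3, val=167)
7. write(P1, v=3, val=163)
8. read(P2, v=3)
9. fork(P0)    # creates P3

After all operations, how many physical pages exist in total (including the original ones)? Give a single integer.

Answer: 7

Derivation:
Op 1: fork(P0) -> P1. 4 ppages; refcounts: pp0:2 pp1:2 pp2:2 pp3:2
Op 2: write(P0, v3, 133). refcount(pp3)=2>1 -> COPY to pp4. 5 ppages; refcounts: pp0:2 pp1:2 pp2:2 pp3:1 pp4:1
Op 3: write(P1, v3, 123). refcount(pp3)=1 -> write in place. 5 ppages; refcounts: pp0:2 pp1:2 pp2:2 pp3:1 pp4:1
Op 4: write(P0, v1, 100). refcount(pp1)=2>1 -> COPY to pp5. 6 ppages; refcounts: pp0:2 pp1:1 pp2:2 pp3:1 pp4:1 pp5:1
Op 5: fork(P0) -> P2. 6 ppages; refcounts: pp0:3 pp1:1 pp2:3 pp3:1 pp4:2 pp5:2
Op 6: write(P0, v3, 167). refcount(pp4)=2>1 -> COPY to pp6. 7 ppages; refcounts: pp0:3 pp1:1 pp2:3 pp3:1 pp4:1 pp5:2 pp6:1
Op 7: write(P1, v3, 163). refcount(pp3)=1 -> write in place. 7 ppages; refcounts: pp0:3 pp1:1 pp2:3 pp3:1 pp4:1 pp5:2 pp6:1
Op 8: read(P2, v3) -> 133. No state change.
Op 9: fork(P0) -> P3. 7 ppages; refcounts: pp0:4 pp1:1 pp2:4 pp3:1 pp4:1 pp5:3 pp6:2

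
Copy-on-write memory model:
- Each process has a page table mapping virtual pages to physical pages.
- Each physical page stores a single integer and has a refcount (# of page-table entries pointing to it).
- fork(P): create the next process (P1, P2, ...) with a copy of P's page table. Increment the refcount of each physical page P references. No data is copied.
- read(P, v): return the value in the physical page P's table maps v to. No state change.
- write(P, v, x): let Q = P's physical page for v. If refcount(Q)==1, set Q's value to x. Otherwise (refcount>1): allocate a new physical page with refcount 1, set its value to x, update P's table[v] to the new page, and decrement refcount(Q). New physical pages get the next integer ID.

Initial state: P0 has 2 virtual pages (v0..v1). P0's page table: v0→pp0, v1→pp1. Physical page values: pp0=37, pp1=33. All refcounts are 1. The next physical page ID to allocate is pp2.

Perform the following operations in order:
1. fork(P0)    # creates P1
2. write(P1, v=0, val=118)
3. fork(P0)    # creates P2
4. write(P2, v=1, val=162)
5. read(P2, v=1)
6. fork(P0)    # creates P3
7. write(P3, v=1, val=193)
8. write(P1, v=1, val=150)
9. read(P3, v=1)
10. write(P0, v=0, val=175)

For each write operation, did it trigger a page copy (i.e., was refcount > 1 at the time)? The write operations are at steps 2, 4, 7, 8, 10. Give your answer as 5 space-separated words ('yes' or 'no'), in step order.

Op 1: fork(P0) -> P1. 2 ppages; refcounts: pp0:2 pp1:2
Op 2: write(P1, v0, 118). refcount(pp0)=2>1 -> COPY to pp2. 3 ppages; refcounts: pp0:1 pp1:2 pp2:1
Op 3: fork(P0) -> P2. 3 ppages; refcounts: pp0:2 pp1:3 pp2:1
Op 4: write(P2, v1, 162). refcount(pp1)=3>1 -> COPY to pp3. 4 ppages; refcounts: pp0:2 pp1:2 pp2:1 pp3:1
Op 5: read(P2, v1) -> 162. No state change.
Op 6: fork(P0) -> P3. 4 ppages; refcounts: pp0:3 pp1:3 pp2:1 pp3:1
Op 7: write(P3, v1, 193). refcount(pp1)=3>1 -> COPY to pp4. 5 ppages; refcounts: pp0:3 pp1:2 pp2:1 pp3:1 pp4:1
Op 8: write(P1, v1, 150). refcount(pp1)=2>1 -> COPY to pp5. 6 ppages; refcounts: pp0:3 pp1:1 pp2:1 pp3:1 pp4:1 pp5:1
Op 9: read(P3, v1) -> 193. No state change.
Op 10: write(P0, v0, 175). refcount(pp0)=3>1 -> COPY to pp6. 7 ppages; refcounts: pp0:2 pp1:1 pp2:1 pp3:1 pp4:1 pp5:1 pp6:1

yes yes yes yes yes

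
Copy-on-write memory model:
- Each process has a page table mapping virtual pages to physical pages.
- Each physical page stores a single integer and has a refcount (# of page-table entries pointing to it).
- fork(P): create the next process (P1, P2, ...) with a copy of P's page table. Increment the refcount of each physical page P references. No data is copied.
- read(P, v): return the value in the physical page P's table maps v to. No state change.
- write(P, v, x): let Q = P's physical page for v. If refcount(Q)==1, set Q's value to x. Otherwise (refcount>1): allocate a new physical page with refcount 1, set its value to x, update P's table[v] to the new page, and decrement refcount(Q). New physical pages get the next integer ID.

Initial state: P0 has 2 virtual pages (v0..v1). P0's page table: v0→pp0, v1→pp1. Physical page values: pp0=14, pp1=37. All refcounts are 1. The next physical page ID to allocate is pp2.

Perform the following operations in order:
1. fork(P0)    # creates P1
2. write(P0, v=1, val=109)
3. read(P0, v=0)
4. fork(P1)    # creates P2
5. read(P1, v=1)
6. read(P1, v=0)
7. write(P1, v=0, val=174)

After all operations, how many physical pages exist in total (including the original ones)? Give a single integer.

Answer: 4

Derivation:
Op 1: fork(P0) -> P1. 2 ppages; refcounts: pp0:2 pp1:2
Op 2: write(P0, v1, 109). refcount(pp1)=2>1 -> COPY to pp2. 3 ppages; refcounts: pp0:2 pp1:1 pp2:1
Op 3: read(P0, v0) -> 14. No state change.
Op 4: fork(P1) -> P2. 3 ppages; refcounts: pp0:3 pp1:2 pp2:1
Op 5: read(P1, v1) -> 37. No state change.
Op 6: read(P1, v0) -> 14. No state change.
Op 7: write(P1, v0, 174). refcount(pp0)=3>1 -> COPY to pp3. 4 ppages; refcounts: pp0:2 pp1:2 pp2:1 pp3:1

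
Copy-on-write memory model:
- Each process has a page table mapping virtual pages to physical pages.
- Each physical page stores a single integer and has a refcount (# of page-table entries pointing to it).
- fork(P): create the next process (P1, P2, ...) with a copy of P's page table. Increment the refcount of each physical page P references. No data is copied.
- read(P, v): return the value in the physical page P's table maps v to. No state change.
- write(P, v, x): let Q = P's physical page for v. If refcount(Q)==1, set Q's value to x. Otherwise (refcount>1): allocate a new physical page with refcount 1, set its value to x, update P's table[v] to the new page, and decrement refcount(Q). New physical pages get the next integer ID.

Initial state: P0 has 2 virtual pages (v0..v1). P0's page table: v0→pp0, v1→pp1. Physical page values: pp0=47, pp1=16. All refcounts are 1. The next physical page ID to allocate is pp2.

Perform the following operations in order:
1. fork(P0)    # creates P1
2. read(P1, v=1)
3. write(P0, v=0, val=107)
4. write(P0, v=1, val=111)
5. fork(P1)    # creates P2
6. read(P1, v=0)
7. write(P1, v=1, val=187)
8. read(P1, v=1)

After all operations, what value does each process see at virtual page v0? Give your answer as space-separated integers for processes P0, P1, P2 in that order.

Op 1: fork(P0) -> P1. 2 ppages; refcounts: pp0:2 pp1:2
Op 2: read(P1, v1) -> 16. No state change.
Op 3: write(P0, v0, 107). refcount(pp0)=2>1 -> COPY to pp2. 3 ppages; refcounts: pp0:1 pp1:2 pp2:1
Op 4: write(P0, v1, 111). refcount(pp1)=2>1 -> COPY to pp3. 4 ppages; refcounts: pp0:1 pp1:1 pp2:1 pp3:1
Op 5: fork(P1) -> P2. 4 ppages; refcounts: pp0:2 pp1:2 pp2:1 pp3:1
Op 6: read(P1, v0) -> 47. No state change.
Op 7: write(P1, v1, 187). refcount(pp1)=2>1 -> COPY to pp4. 5 ppages; refcounts: pp0:2 pp1:1 pp2:1 pp3:1 pp4:1
Op 8: read(P1, v1) -> 187. No state change.
P0: v0 -> pp2 = 107
P1: v0 -> pp0 = 47
P2: v0 -> pp0 = 47

Answer: 107 47 47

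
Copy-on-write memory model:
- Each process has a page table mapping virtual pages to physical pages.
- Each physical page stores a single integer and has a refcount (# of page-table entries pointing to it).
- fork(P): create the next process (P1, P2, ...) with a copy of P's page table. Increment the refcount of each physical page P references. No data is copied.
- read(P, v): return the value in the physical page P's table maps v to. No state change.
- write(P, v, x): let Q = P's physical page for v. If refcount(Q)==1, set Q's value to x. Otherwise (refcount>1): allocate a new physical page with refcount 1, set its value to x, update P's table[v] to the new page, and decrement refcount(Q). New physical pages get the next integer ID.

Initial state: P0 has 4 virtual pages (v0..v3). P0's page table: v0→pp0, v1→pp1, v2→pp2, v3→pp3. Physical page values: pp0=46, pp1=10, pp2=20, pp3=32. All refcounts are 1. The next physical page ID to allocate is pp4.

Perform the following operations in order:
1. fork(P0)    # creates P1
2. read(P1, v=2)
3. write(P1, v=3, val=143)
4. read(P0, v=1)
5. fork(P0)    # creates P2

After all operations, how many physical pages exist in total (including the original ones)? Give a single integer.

Op 1: fork(P0) -> P1. 4 ppages; refcounts: pp0:2 pp1:2 pp2:2 pp3:2
Op 2: read(P1, v2) -> 20. No state change.
Op 3: write(P1, v3, 143). refcount(pp3)=2>1 -> COPY to pp4. 5 ppages; refcounts: pp0:2 pp1:2 pp2:2 pp3:1 pp4:1
Op 4: read(P0, v1) -> 10. No state change.
Op 5: fork(P0) -> P2. 5 ppages; refcounts: pp0:3 pp1:3 pp2:3 pp3:2 pp4:1

Answer: 5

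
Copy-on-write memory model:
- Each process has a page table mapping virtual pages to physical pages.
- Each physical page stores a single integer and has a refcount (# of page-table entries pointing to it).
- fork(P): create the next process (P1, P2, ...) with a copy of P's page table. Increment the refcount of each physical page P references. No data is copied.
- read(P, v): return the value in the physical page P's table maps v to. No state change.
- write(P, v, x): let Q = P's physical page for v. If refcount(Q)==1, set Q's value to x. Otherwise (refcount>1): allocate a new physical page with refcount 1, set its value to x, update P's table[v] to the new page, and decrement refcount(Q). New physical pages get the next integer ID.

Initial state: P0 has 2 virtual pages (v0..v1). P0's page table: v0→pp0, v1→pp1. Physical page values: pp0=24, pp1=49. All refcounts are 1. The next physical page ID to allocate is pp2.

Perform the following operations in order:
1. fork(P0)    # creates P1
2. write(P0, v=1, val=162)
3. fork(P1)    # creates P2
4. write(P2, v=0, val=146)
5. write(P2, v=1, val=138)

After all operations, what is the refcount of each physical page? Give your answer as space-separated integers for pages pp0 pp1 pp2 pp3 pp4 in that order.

Op 1: fork(P0) -> P1. 2 ppages; refcounts: pp0:2 pp1:2
Op 2: write(P0, v1, 162). refcount(pp1)=2>1 -> COPY to pp2. 3 ppages; refcounts: pp0:2 pp1:1 pp2:1
Op 3: fork(P1) -> P2. 3 ppages; refcounts: pp0:3 pp1:2 pp2:1
Op 4: write(P2, v0, 146). refcount(pp0)=3>1 -> COPY to pp3. 4 ppages; refcounts: pp0:2 pp1:2 pp2:1 pp3:1
Op 5: write(P2, v1, 138). refcount(pp1)=2>1 -> COPY to pp4. 5 ppages; refcounts: pp0:2 pp1:1 pp2:1 pp3:1 pp4:1

Answer: 2 1 1 1 1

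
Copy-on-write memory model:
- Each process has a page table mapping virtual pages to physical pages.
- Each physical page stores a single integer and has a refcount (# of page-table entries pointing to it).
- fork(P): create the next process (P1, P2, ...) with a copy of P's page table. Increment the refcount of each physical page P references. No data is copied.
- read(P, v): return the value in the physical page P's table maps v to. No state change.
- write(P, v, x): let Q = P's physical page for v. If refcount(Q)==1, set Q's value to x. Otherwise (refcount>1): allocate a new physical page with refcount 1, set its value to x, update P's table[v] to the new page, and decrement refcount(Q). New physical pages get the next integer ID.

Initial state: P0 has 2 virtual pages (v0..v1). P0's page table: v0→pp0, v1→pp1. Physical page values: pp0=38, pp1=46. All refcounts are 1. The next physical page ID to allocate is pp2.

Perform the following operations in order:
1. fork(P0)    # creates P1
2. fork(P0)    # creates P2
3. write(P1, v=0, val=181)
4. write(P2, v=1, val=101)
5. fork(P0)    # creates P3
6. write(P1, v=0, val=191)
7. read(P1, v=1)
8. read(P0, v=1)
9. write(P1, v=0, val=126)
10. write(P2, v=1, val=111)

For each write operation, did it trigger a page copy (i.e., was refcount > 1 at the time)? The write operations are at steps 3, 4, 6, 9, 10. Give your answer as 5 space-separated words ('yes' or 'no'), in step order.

Op 1: fork(P0) -> P1. 2 ppages; refcounts: pp0:2 pp1:2
Op 2: fork(P0) -> P2. 2 ppages; refcounts: pp0:3 pp1:3
Op 3: write(P1, v0, 181). refcount(pp0)=3>1 -> COPY to pp2. 3 ppages; refcounts: pp0:2 pp1:3 pp2:1
Op 4: write(P2, v1, 101). refcount(pp1)=3>1 -> COPY to pp3. 4 ppages; refcounts: pp0:2 pp1:2 pp2:1 pp3:1
Op 5: fork(P0) -> P3. 4 ppages; refcounts: pp0:3 pp1:3 pp2:1 pp3:1
Op 6: write(P1, v0, 191). refcount(pp2)=1 -> write in place. 4 ppages; refcounts: pp0:3 pp1:3 pp2:1 pp3:1
Op 7: read(P1, v1) -> 46. No state change.
Op 8: read(P0, v1) -> 46. No state change.
Op 9: write(P1, v0, 126). refcount(pp2)=1 -> write in place. 4 ppages; refcounts: pp0:3 pp1:3 pp2:1 pp3:1
Op 10: write(P2, v1, 111). refcount(pp3)=1 -> write in place. 4 ppages; refcounts: pp0:3 pp1:3 pp2:1 pp3:1

yes yes no no no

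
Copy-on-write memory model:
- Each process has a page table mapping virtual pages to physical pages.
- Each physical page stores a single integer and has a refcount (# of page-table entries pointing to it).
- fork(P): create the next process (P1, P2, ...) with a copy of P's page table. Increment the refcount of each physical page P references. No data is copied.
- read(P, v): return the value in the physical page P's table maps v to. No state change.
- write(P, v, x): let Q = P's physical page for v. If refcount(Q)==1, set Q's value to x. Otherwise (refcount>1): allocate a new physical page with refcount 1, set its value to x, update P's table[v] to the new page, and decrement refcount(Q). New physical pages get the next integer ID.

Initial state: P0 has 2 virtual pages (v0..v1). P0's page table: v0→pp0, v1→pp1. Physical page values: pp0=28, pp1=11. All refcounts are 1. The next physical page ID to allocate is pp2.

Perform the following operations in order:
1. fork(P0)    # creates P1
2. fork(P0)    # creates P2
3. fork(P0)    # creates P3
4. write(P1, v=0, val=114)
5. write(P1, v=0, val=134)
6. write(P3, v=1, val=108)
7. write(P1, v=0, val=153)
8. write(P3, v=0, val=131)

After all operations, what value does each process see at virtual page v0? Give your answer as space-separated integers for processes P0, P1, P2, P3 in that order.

Answer: 28 153 28 131

Derivation:
Op 1: fork(P0) -> P1. 2 ppages; refcounts: pp0:2 pp1:2
Op 2: fork(P0) -> P2. 2 ppages; refcounts: pp0:3 pp1:3
Op 3: fork(P0) -> P3. 2 ppages; refcounts: pp0:4 pp1:4
Op 4: write(P1, v0, 114). refcount(pp0)=4>1 -> COPY to pp2. 3 ppages; refcounts: pp0:3 pp1:4 pp2:1
Op 5: write(P1, v0, 134). refcount(pp2)=1 -> write in place. 3 ppages; refcounts: pp0:3 pp1:4 pp2:1
Op 6: write(P3, v1, 108). refcount(pp1)=4>1 -> COPY to pp3. 4 ppages; refcounts: pp0:3 pp1:3 pp2:1 pp3:1
Op 7: write(P1, v0, 153). refcount(pp2)=1 -> write in place. 4 ppages; refcounts: pp0:3 pp1:3 pp2:1 pp3:1
Op 8: write(P3, v0, 131). refcount(pp0)=3>1 -> COPY to pp4. 5 ppages; refcounts: pp0:2 pp1:3 pp2:1 pp3:1 pp4:1
P0: v0 -> pp0 = 28
P1: v0 -> pp2 = 153
P2: v0 -> pp0 = 28
P3: v0 -> pp4 = 131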